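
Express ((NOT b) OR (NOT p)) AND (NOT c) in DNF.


Step 1: Distribute ∧ over ∨: ((¬b) ∨ (¬p)) ∧ (¬c) = ((¬b) ∧ (¬c)) ∨ ((¬p) ∧ (¬c)).

((NOT b) AND (NOT c)) OR ((NOT p) AND (NOT c))


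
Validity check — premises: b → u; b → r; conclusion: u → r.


This is (no valid rule). There exist truth assignments where the premises are all true but the conclusion is false.

Invalid.


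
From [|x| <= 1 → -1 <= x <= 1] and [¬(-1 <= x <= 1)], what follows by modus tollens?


Modus tollens: from (P → Q) and ¬Q, infer ¬P.
Q = '-1 <= x <= 1' is denied; since P → Q, P must also fail.

Not (|x| <= 1).


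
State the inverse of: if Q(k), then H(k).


The inverse of (P → Q) is (¬P → ¬Q). It is equivalent to the converse, not to the original.
Here P = 'Q(k)' and Q = 'H(k)'.

If not (Q(k)), then not (H(k)).


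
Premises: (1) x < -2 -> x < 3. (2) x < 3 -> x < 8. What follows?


Hypothetical syllogism: from (P → Q) and (Q → R), infer (P → R).
Chain the two implications through the shared middle term 'x < 3'.

x < -2 -> x < 8


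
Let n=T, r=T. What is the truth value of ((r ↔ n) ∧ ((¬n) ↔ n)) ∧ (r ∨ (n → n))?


Substitute n=T, r=T:
r ↔ n = T ↔ T = T
¬n = F
(¬n) ↔ n = F ↔ T = F
(r ↔ n) ∧ ((¬n) ↔ n) = T ∧ F = F
n → n = T → T = T
r ∨ (n → n) = T ∨ T = T
((r ↔ n) ∧ ((¬n) ↔ n)) ∧ (r ∨ (n → n)) = F ∧ T = F

F


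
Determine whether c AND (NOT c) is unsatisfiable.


Truth table over {c}:
c | φ
-----
F | F
T | F
Every row is false.

Yes, it is a contradiction.


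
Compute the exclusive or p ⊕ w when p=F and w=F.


Exclusive or is true when exactly one operand is true.
Substitute: p=F, w=F.
F ⊕ F evaluates to F.

F


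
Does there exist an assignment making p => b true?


Search for a satisfying assignment over {b, p}.
Try b=False, p=False: the formula evaluates to True.
A satisfying assignment exists.

Satisfiable.


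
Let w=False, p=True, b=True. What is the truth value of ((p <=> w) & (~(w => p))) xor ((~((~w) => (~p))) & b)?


Substitute w=False, p=True, b=True:
p <=> w = True <=> False = False
w => p = False => True = True
~(w => p) = False
(p <=> w) & (~(w => p)) = False & False = False
~w = True
~p = False
(~w) => (~p) = True => False = False
~((~w) => (~p)) = True
(~((~w) => (~p))) & b = True & True = True
((p <=> w) & (~(w => p))) xor ((~((~w) => (~p))) & b) = False xor True = True

True


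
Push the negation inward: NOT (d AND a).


De Morgan: the negation of a conjunction is the disjunction of the negations.
Distribute NOT across AND, flipping it to OR, and negate each literal.

(NOT d) OR (NOT a)


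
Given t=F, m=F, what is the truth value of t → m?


Implication is false only when antecedent is true and consequent is false.
Substitute: t=F, m=F.
F → F evaluates to T.

T


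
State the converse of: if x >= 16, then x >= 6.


The converse of (P → Q) is (Q → P). It is not in general equivalent to the original.
Here P = 'x >= 16' and Q = 'x >= 6'.

If x >= 6, then x >= 16.


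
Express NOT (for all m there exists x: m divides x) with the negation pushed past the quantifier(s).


Negation flips each quantifier (∀↔∃) and negates the inner predicate.
¬(for all m there exists x: φ) = there exists m for all x: ¬φ.

there exists m for all x: NOT(m divides x)


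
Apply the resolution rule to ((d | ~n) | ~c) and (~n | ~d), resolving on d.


The clauses contain complementary literals d and ~d.
Resolution eliminates this pair and disjoins the remaining literals (merging duplicates).

(~n | ~c)


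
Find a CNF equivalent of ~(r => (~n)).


Step 1: Rewrite r → (¬n) as ¬r ∨ (¬n).
Step 2: Negate: ¬(¬r ∨ (¬n)) = r ∧ ¬(¬n) (De Morgan + double negation).
Step 3: Eliminate any double negations (¬¬X = X).

r & n


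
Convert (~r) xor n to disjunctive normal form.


Step 1: (¬r) ⊕ n is true exactly when they disagree: ((¬r) ∧ ¬n) ∨ (¬(¬r) ∧ n).
Step 2: Eliminate any double negations (¬¬X = X).

((~r) & (~n)) | (r & n)


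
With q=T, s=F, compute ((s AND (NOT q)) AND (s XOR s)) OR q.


Substitute q=T, s=F:
NOT q = F
s AND (NOT q) = F AND F = F
s XOR s = F XOR F = F
(s AND (NOT q)) AND (s XOR s) = F AND F = F
((s AND (NOT q)) AND (s XOR s)) OR q = F OR T = T

T


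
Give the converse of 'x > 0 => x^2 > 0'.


The converse of (P → Q) is (Q → P). It is not in general equivalent to the original.
Here P = 'x > 0' and Q = 'x^2 > 0'.

If x^2 > 0, then x > 0.


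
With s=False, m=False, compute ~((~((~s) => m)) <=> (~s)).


Substitute s=False, m=False:
~s = True
(~s) => m = True => False = False
~((~s) => m) = True
~s = True
(~((~s) => m)) <=> (~s) = True <=> True = True
~((~((~s) => m)) <=> (~s)) = False

False


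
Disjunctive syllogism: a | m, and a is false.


Disjunctive syllogism: from (P ∨ Q) and ¬P, infer Q.
One disjunct, 'a', is ruled out; the other must hold.

m


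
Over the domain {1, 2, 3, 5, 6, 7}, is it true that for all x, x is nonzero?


Evaluate the predicate on each element: 1:T, 2:T, 3:T, 5:T, 6:T, 7:T.
Every element satisfies the predicate.

T


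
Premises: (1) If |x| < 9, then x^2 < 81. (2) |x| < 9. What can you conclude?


Modus ponens: from (P → Q) and P, infer Q.
P = '|x| < 9' is asserted, and P → Q holds, so Q follows.

x^2 < 81.


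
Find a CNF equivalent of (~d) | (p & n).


Step 1: Distribute ∨ over ∧: (¬d) ∨ (p ∧ n) = ((¬d) ∨ p) ∧ ((¬d) ∨ n).

((~d) | p) & ((~d) | n)


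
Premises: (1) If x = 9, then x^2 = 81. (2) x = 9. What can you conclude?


Modus ponens: from (P → Q) and P, infer Q.
P = 'x = 9' is asserted, and P → Q holds, so Q follows.

x^2 = 81.


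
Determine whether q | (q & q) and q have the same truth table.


Compare truth tables:
q | φ | ψ
---------
False | False | False
True | True | True
The columns φ and ψ agree on every row.

Yes, they are logically equivalent.


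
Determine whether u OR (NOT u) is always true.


Build the truth table over {u}:
u | φ
-----
F | T
T | T
Every row evaluates to true.

Yes, it is a tautology.


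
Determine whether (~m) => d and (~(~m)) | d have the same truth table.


Compare truth tables:
d | m | φ | ψ
-------------
False | False | False | False
True | False | True | True
False | True | True | True
True | True | True | True
The columns φ and ψ agree on every row.

Yes, they are logically equivalent.


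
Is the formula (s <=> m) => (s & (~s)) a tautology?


Build the truth table over {m, s}:
m | s | φ
---------
False | False | False
True | False | True
False | True | True
True | True | False
Counterexample at row 1: with m=False, s=False, the formula is False.

No, it is not a tautology.


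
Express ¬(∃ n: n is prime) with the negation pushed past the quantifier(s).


¬(∀ x: φ) = ∃ x: ¬φ, and ¬(∃ x: φ) = ∀ x: ¬φ.
Apply to the existential statement.

∀ n: ¬(n is prime)


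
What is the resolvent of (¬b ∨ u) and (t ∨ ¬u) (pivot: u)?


The clauses contain complementary literals u and ¬u.
Resolution eliminates this pair and disjoins the remaining literals (merging duplicates).

(¬b ∨ t)


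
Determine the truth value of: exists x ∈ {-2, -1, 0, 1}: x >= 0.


Evaluate the predicate on each element: -2:False, -1:False, 0:True, 1:True.
Witness x = 0 satisfies the predicate.

True


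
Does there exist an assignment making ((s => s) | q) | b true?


Search for a satisfying assignment over {b, q, s}.
Try b=False, q=False, s=False: the formula evaluates to True.
A satisfying assignment exists.

Satisfiable.


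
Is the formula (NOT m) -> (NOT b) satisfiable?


Search for a satisfying assignment over {b, m}.
Try b=F, m=F: the formula evaluates to T.
A satisfying assignment exists.

Satisfiable.


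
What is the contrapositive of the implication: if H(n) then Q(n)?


The contrapositive of (P → Q) is (¬Q → ¬P); it is logically equivalent to the original.
Here P = 'H(n)' and Q = 'Q(n)'.

If not (Q(n)), then not (H(n)).


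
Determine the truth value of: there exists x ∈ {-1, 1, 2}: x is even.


Evaluate the predicate on each element: -1:F, 1:F, 2:T.
Witness x = 2 satisfies the predicate.

T


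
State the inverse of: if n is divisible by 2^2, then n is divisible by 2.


The inverse of (P → Q) is (¬P → ¬Q). It is equivalent to the converse, not to the original.
Here P = 'n is divisible by 2^2' and Q = 'n is divisible by 2'.

If not (n is divisible by 2^2), then not (n is divisible by 2).


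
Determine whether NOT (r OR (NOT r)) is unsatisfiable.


Truth table over {r}:
r | φ
-----
F | F
T | F
Every row is false.

Yes, it is a contradiction.


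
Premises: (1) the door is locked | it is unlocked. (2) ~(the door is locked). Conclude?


Disjunctive syllogism: from (P ∨ Q) and ¬P, infer Q.
One disjunct, 'the door is locked', is ruled out; the other must hold.

it is unlocked


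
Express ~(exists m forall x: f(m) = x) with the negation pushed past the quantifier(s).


Negation flips each quantifier (∀↔∃) and negates the inner predicate.
¬(exists m forall x: φ) = forall m exists x: ¬φ.

forall m exists x: ~(f(m) = x)


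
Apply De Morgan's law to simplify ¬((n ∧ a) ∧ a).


De Morgan: the negation of a conjunction is the disjunction of the negations.
Distribute ¬ across ∧, flipping it to ∨, and negate each literal.

((¬n) ∨ (¬a)) ∨ (¬a)


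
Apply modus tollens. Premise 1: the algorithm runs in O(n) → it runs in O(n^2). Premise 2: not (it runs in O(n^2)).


Modus tollens: from (P → Q) and ¬Q, infer ¬P.
Q = 'it runs in O(n^2)' is denied; since P → Q, P must also fail.

Not (the algorithm runs in O(n)).


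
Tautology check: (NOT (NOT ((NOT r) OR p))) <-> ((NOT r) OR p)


Build the truth table over {p, r}:
p | r | φ
---------
F | F | T
T | F | T
F | T | T
T | T | T
Every row evaluates to true.

Yes, it is a tautology.


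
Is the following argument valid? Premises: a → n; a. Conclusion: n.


This matches the form of modus ponens: the conclusion follows in every model of the premises.

Valid.


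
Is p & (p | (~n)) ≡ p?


Compare truth tables:
n | p | φ | ψ
-------------
False | False | False | False
True | False | False | False
False | True | True | True
True | True | True | True
The columns φ and ψ agree on every row.

Yes, they are logically equivalent.


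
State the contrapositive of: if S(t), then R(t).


The contrapositive of (P → Q) is (¬Q → ¬P); it is logically equivalent to the original.
Here P = 'S(t)' and Q = 'R(t)'.

If not (R(t)), then not (S(t)).


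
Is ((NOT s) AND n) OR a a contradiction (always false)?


Truth table over {a, n, s}:
a | n | s | φ
-------------
F | F | F | F
T | F | F | T
F | T | F | T
T | T | F | T
F | F | T | F
T | F | T | T
F | T | T | F
T | T | T | T
Satisfying assignment at row 2: a=T, n=F, s=F gives T.

No, it is not a contradiction.


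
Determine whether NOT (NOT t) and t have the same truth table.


Compare truth tables:
t | φ | ψ
---------
F | F | F
T | T | T
The columns φ and ψ agree on every row.

Yes, they are logically equivalent.


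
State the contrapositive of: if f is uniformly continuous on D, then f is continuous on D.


The contrapositive of (P → Q) is (¬Q → ¬P); it is logically equivalent to the original.
Here P = 'f is uniformly continuous on D' and Q = 'f is continuous on D'.

If not (f is continuous on D), then not (f is uniformly continuous on D).


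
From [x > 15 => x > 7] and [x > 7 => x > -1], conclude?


Hypothetical syllogism: from (P → Q) and (Q → R), infer (P → R).
Chain the two implications through the shared middle term 'x > 7'.

x > 15 => x > -1


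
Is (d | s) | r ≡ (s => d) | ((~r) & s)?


Compare truth tables:
d | r | s | φ | ψ
-----------------
False | False | False | False | True
True | False | False | True | True
False | True | False | True | True
True | True | False | True | True
False | False | True | True | True
True | False | True | True | True
False | True | True | True | False
True | True | True | True | True
They differ at row 1 (d=False, r=False, s=False): φ=False but ψ=True.

No, they are not logically equivalent.


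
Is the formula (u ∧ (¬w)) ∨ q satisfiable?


Search for a satisfying assignment over {q, u, w}.
Try q=T, u=F, w=F: the formula evaluates to T.
A satisfying assignment exists.

Satisfiable.


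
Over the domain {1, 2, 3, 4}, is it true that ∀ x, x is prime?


Evaluate the predicate on each element: 1:F, 2:T, 3:T, 4:F.
Counterexample x = 1 fails the predicate.

F


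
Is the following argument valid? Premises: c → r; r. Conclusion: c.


This is affirming the consequent (fallacy). There exist truth assignments where the premises are all true but the conclusion is false.

Invalid.


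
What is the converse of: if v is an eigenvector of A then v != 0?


The converse of (P → Q) is (Q → P). It is not in general equivalent to the original.
Here P = 'v is an eigenvector of A' and Q = 'v != 0'.

If v != 0, then v is an eigenvector of A.


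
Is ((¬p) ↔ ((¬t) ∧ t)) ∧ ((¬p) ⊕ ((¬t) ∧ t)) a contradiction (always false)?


Truth table over {p, t}:
p | t | φ
---------
F | F | F
T | F | F
F | T | F
T | T | F
Every row is false.

Yes, it is a contradiction.


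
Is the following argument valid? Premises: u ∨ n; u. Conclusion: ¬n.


This is affirming a disjunct (fallacy). There exist truth assignments where the premises are all true but the conclusion is false.

Invalid.


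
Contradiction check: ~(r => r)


Truth table over {r}:
r | φ
-----
False | False
True | False
Every row is false.

Yes, it is a contradiction.


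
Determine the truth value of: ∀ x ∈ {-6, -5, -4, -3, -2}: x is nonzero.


Evaluate the predicate on each element: -6:T, -5:T, -4:T, -3:T, -2:T.
Every element satisfies the predicate.

T


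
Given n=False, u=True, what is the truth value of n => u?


Implication is false only when antecedent is true and consequent is false.
Substitute: n=False, u=True.
False => True evaluates to True.

True


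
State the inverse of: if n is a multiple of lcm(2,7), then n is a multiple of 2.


The inverse of (P → Q) is (¬P → ¬Q). It is equivalent to the converse, not to the original.
Here P = 'n is a multiple of lcm(2,7)' and Q = 'n is a multiple of 2'.

If not (n is a multiple of lcm(2,7)), then not (n is a multiple of 2).


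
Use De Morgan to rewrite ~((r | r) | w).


De Morgan: the negation of a disjunction is the conjunction of the negations.
Distribute ~ across |, flipping it to &, and negate each literal.

((~r) & (~r)) & (~w)


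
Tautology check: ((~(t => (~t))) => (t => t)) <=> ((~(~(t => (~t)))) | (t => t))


Build the truth table over {t}:
t | φ
-----
False | True
True | True
Every row evaluates to true.

Yes, it is a tautology.


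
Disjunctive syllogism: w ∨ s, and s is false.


Disjunctive syllogism: from (P ∨ Q) and ¬P, infer Q.
One disjunct, 's', is ruled out; the other must hold.

w


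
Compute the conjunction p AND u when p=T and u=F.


Conjunction is true only when both operands are true.
Substitute: p=T, u=F.
T AND F evaluates to F.

F


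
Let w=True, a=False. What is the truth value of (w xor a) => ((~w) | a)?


Substitute w=True, a=False:
w xor a = True xor False = True
~w = False
(~w) | a = False | False = False
(w xor a) => ((~w) | a) = True => False = False

False


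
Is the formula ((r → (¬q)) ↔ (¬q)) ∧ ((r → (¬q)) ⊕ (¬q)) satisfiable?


Check all 4 assignments over {q, r}:
q | r | φ
---------
F | F | F
T | F | F
F | T | F
T | T | F
No assignment makes the formula true.

Unsatisfiable.


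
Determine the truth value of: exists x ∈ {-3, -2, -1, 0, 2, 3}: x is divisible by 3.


Evaluate the predicate on each element: -3:True, -2:False, -1:False, 0:True, 2:False, 3:True.
Witness x = -3 satisfies the predicate.

True


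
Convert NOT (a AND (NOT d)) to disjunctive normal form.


Step 1: Apply De Morgan: ¬(a ∧ (¬d)) = ¬a ∨ ¬(¬d).
Step 2: Eliminate any double negations (¬¬X = X).

(NOT a) OR d


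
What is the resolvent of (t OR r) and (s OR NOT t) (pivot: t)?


The clauses contain complementary literals t and NOTt.
Resolution eliminates this pair and disjoins the remaining literals (merging duplicates).

(r OR s)


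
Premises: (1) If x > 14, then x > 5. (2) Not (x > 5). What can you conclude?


Modus tollens: from (P → Q) and ¬Q, infer ¬P.
Q = 'x > 5' is denied; since P → Q, P must also fail.

Not (x > 14).


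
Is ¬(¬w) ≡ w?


Compare truth tables:
w | φ | ψ
---------
F | F | F
T | T | T
The columns φ and ψ agree on every row.

Yes, they are logically equivalent.


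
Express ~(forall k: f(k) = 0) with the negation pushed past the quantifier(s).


¬(forall x: φ) = exists x: ¬φ, and ¬(exists x: φ) = forall x: ¬φ.
Apply to the universal statement.

exists k: ~(f(k) = 0)


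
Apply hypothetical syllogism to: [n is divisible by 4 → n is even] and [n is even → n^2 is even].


Hypothetical syllogism: from (P → Q) and (Q → R), infer (P → R).
Chain the two implications through the shared middle term 'n is even'.

n is divisible by 4 → n^2 is even


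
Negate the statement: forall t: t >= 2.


¬(forall x: φ) = exists x: ¬φ, and ¬(exists x: φ) = forall x: ¬φ.
Apply to the universal statement.

exists t: ~(t >= 2)


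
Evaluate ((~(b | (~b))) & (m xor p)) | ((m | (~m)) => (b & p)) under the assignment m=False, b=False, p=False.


Substitute m=False, b=False, p=False:
~b = True
b | (~b) = False | True = True
~(b | (~b)) = False
m xor p = False xor False = False
(~(b | (~b))) & (m xor p) = False & False = False
~m = True
m | (~m) = False | True = True
b & p = False & False = False
(m | (~m)) => (b & p) = True => False = False
((~(b | (~b))) & (m xor p)) | ((m | (~m)) => (b & p)) = False | False = False

False


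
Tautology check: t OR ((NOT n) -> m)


Build the truth table over {m, n, t}:
m | n | t | φ
-------------
F | F | F | F
T | F | F | T
F | T | F | T
T | T | F | T
F | F | T | T
T | F | T | T
F | T | T | T
T | T | T | T
Counterexample at row 1: with m=F, n=F, t=F, the formula is F.

No, it is not a tautology.


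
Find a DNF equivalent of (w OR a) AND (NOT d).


Step 1: Distribute ∧ over ∨: (w ∨ a) ∧ (¬d) = (w ∧ (¬d)) ∨ (a ∧ (¬d)).

(w AND (NOT d)) OR (a AND (NOT d))


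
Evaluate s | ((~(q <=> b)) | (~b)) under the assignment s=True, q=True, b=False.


Substitute s=True, q=True, b=False:
q <=> b = True <=> False = False
~(q <=> b) = True
~b = True
(~(q <=> b)) | (~b) = True | True = True
s | ((~(q <=> b)) | (~b)) = True | True = True

True


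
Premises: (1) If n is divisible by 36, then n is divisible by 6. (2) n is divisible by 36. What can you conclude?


Modus ponens: from (P → Q) and P, infer Q.
P = 'n is divisible by 36' is asserted, and P → Q holds, so Q follows.

n is divisible by 6.


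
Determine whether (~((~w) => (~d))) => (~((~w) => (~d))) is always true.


Build the truth table over {d, w}:
d | w | φ
---------
False | False | True
True | False | True
False | True | True
True | True | True
Every row evaluates to true.

Yes, it is a tautology.


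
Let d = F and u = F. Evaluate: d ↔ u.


Biconditional is true when both operands have the same truth value.
Substitute: d=F, u=F.
F ↔ F evaluates to T.

T


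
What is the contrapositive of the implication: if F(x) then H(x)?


The contrapositive of (P → Q) is (¬Q → ¬P); it is logically equivalent to the original.
Here P = 'F(x)' and Q = 'H(x)'.

If not (H(x)), then not (F(x)).


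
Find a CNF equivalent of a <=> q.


Step 1: Rewrite a ↔ q as (a → q) ∧ (q → a).
Step 2: Rewrite each implication as a disjunction.

((~a) | q) & ((~q) | a)


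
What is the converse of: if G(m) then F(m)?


The converse of (P → Q) is (Q → P). It is not in general equivalent to the original.
Here P = 'G(m)' and Q = 'F(m)'.

If F(m), then G(m).


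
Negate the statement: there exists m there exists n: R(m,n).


Negation flips each quantifier (∀↔∃) and negates the inner predicate.
¬(there exists m there exists n: φ) = for all m for all n: ¬φ.

for all m for all n: NOT(R(m,n))


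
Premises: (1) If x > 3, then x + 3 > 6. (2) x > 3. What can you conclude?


Modus ponens: from (P → Q) and P, infer Q.
P = 'x > 3' is asserted, and P → Q holds, so Q follows.

x + 3 > 6.


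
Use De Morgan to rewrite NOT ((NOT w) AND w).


De Morgan: the negation of a conjunction is the disjunction of the negations.
Distribute NOT across AND, flipping it to OR, and negate each literal.

w OR (NOT w)


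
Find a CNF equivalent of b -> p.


Step 1: Rewrite b → p as ¬b ∨ p.

(NOT b) OR p


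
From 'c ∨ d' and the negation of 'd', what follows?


Disjunctive syllogism: from (P ∨ Q) and ¬P, infer Q.
One disjunct, 'd', is ruled out; the other must hold.

c


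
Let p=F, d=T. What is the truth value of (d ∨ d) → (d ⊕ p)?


Substitute p=F, d=T:
d ∨ d = T ∨ T = T
d ⊕ p = T ⊕ F = T
(d ∨ d) → (d ⊕ p) = T → T = T

T


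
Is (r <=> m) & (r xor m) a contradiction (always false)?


Truth table over {m, r}:
m | r | φ
---------
False | False | False
True | False | False
False | True | False
True | True | False
Every row is false.

Yes, it is a contradiction.


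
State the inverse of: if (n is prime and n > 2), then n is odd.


The inverse of (P → Q) is (¬P → ¬Q). It is equivalent to the converse, not to the original.
Here P = '(n is prime and n > 2)' and Q = 'n is odd'.

If not ((n is prime and n > 2)), then not (n is odd).


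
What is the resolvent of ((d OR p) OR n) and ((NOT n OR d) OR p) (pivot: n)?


The clauses contain complementary literals n and NOTn.
Resolution eliminates this pair and disjoins the remaining literals (merging duplicates).

(p OR d)


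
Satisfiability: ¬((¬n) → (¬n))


Check all 2 assignments over {n}:
n | φ
-----
F | F
T | F
No assignment makes the formula true.

Unsatisfiable.


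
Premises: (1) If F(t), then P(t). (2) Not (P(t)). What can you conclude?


Modus tollens: from (P → Q) and ¬Q, infer ¬P.
Q = 'P(t)' is denied; since P → Q, P must also fail.

Not (F(t)).


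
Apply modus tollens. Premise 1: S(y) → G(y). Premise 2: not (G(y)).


Modus tollens: from (P → Q) and ¬Q, infer ¬P.
Q = 'G(y)' is denied; since P → Q, P must also fail.

Not (S(y)).


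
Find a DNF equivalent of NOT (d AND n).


Step 1: Apply De Morgan: ¬(d ∧ n) = ¬d ∨ ¬n.

(NOT d) OR (NOT n)


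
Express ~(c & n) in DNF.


Step 1: Apply De Morgan: ¬(c ∧ n) = ¬c ∨ ¬n.

(~c) | (~n)


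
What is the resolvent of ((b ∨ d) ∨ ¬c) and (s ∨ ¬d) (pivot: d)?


The clauses contain complementary literals d and ¬d.
Resolution eliminates this pair and disjoins the remaining literals (merging duplicates).

((¬c ∨ b) ∨ s)


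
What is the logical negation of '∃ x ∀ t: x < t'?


Negation flips each quantifier (∀↔∃) and negates the inner predicate.
¬(∃ x ∀ t: φ) = ∀ x ∃ t: ¬φ.

∀ x ∃ t: ¬(x < t)


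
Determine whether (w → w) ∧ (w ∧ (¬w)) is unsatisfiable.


Truth table over {w}:
w | φ
-----
F | F
T | F
Every row is false.

Yes, it is a contradiction.


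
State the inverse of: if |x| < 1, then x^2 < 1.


The inverse of (P → Q) is (¬P → ¬Q). It is equivalent to the converse, not to the original.
Here P = '|x| < 1' and Q = 'x^2 < 1'.

If not (|x| < 1), then not (x^2 < 1).


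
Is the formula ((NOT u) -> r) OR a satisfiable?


Search for a satisfying assignment over {a, r, u}.
Try a=T, r=F, u=F: the formula evaluates to T.
A satisfying assignment exists.

Satisfiable.


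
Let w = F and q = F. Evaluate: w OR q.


Disjunction is false only when both operands are false.
Substitute: w=F, q=F.
F OR F evaluates to F.

F


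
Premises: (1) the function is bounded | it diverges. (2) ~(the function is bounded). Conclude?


Disjunctive syllogism: from (P ∨ Q) and ¬P, infer Q.
One disjunct, 'the function is bounded', is ruled out; the other must hold.

it diverges


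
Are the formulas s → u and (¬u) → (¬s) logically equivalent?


Compare truth tables:
s | u | φ | ψ
-------------
F | F | T | T
T | F | F | F
F | T | T | T
T | T | T | T
The columns φ and ψ agree on every row.

Yes, they are logically equivalent.


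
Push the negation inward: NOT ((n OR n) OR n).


De Morgan: the negation of a disjunction is the conjunction of the negations.
Distribute NOT across OR, flipping it to AND, and negate each literal.

((NOT n) AND (NOT n)) AND (NOT n)


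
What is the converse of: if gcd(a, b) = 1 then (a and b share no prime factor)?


The converse of (P → Q) is (Q → P). It is not in general equivalent to the original.
Here P = 'gcd(a, b) = 1' and Q = '(a and b share no prime factor)'.

If (a and b share no prime factor), then gcd(a, b) = 1.


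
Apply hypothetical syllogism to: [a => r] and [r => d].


Hypothetical syllogism: from (P → Q) and (Q → R), infer (P → R).
Chain the two implications through the shared middle term 'r'.

a => d


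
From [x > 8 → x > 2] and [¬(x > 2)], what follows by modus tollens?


Modus tollens: from (P → Q) and ¬Q, infer ¬P.
Q = 'x > 2' is denied; since P → Q, P must also fail.

Not (x > 8).


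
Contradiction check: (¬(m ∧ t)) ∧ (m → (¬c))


Truth table over {c, m, t}:
c | m | t | φ
-------------
F | F | F | T
T | F | F | T
F | T | F | T
T | T | F | F
F | F | T | T
T | F | T | T
F | T | T | F
T | T | T | F
Satisfying assignment at row 1: c=F, m=F, t=F gives T.

No, it is not a contradiction.


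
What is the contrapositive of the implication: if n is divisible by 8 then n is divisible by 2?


The contrapositive of (P → Q) is (¬Q → ¬P); it is logically equivalent to the original.
Here P = 'n is divisible by 8' and Q = 'n is divisible by 2'.

If not (n is divisible by 2), then not (n is divisible by 8).


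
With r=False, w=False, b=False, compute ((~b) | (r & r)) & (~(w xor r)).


Substitute r=False, w=False, b=False:
~b = True
r & r = False & False = False
(~b) | (r & r) = True | False = True
w xor r = False xor False = False
~(w xor r) = True
((~b) | (r & r)) & (~(w xor r)) = True & True = True

True


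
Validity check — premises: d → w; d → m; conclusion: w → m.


This is (no valid rule). There exist truth assignments where the premises are all true but the conclusion is false.

Invalid.


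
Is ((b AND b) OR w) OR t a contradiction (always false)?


Truth table over {b, t, w}:
b | t | w | φ
-------------
F | F | F | F
T | F | F | T
F | T | F | T
T | T | F | T
F | F | T | T
T | F | T | T
F | T | T | T
T | T | T | T
Satisfying assignment at row 2: b=T, t=F, w=F gives T.

No, it is not a contradiction.


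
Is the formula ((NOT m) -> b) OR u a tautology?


Build the truth table over {b, m, u}:
b | m | u | φ
-------------
F | F | F | F
T | F | F | T
F | T | F | T
T | T | F | T
F | F | T | T
T | F | T | T
F | T | T | T
T | T | T | T
Counterexample at row 1: with b=F, m=F, u=F, the formula is F.

No, it is not a tautology.


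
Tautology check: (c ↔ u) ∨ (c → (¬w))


Build the truth table over {c, u, w}:
c | u | w | φ
-------------
F | F | F | T
T | F | F | T
F | T | F | T
T | T | F | T
F | F | T | T
T | F | T | F
F | T | T | T
T | T | T | T
Counterexample at row 6: with c=T, u=F, w=T, the formula is F.

No, it is not a tautology.


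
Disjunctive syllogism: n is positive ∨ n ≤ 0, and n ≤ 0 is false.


Disjunctive syllogism: from (P ∨ Q) and ¬P, infer Q.
One disjunct, 'n ≤ 0', is ruled out; the other must hold.

n is positive


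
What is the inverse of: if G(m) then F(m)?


The inverse of (P → Q) is (¬P → ¬Q). It is equivalent to the converse, not to the original.
Here P = 'G(m)' and Q = 'F(m)'.

If not (G(m)), then not (F(m)).


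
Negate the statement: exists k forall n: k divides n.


Negation flips each quantifier (∀↔∃) and negates the inner predicate.
¬(exists k forall n: φ) = forall k exists n: ¬φ.

forall k exists n: ~(k divides n)


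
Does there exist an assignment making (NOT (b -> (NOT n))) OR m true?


Search for a satisfying assignment over {b, m, n}.
Try b=F, m=T, n=F: the formula evaluates to T.
A satisfying assignment exists.

Satisfiable.


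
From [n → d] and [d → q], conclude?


Hypothetical syllogism: from (P → Q) and (Q → R), infer (P → R).
Chain the two implications through the shared middle term 'd'.

n → q


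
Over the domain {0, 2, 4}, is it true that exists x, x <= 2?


Evaluate the predicate on each element: 0:True, 2:True, 4:False.
Witness x = 0 satisfies the predicate.

True


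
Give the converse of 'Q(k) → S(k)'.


The converse of (P → Q) is (Q → P). It is not in general equivalent to the original.
Here P = 'Q(k)' and Q = 'S(k)'.

If S(k), then Q(k).


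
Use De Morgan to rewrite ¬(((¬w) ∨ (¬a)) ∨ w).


De Morgan: the negation of a disjunction is the conjunction of the negations.
Distribute ¬ across ∨, flipping it to ∧, and negate each literal.

(w ∧ a) ∧ (¬w)


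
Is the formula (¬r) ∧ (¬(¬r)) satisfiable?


Check all 2 assignments over {r}:
r | φ
-----
F | F
T | F
No assignment makes the formula true.

Unsatisfiable.


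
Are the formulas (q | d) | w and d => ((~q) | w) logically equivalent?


Compare truth tables:
d | q | w | φ | ψ
-----------------
False | False | False | False | True
True | False | False | True | True
False | True | False | True | True
True | True | False | True | False
False | False | True | True | True
True | False | True | True | True
False | True | True | True | True
True | True | True | True | True
They differ at row 1 (d=False, q=False, w=False): φ=False but ψ=True.

No, they are not logically equivalent.


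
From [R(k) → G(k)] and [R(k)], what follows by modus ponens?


Modus ponens: from (P → Q) and P, infer Q.
P = 'R(k)' is asserted, and P → Q holds, so Q follows.

G(k).


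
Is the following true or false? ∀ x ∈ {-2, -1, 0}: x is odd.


Evaluate the predicate on each element: -2:F, -1:T, 0:F.
Counterexample x = -2 fails the predicate.

F


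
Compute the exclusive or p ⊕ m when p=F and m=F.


Exclusive or is true when exactly one operand is true.
Substitute: p=F, m=F.
F ⊕ F evaluates to F.

F


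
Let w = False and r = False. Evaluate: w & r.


Conjunction is true only when both operands are true.
Substitute: w=False, r=False.
False & False evaluates to False.

False


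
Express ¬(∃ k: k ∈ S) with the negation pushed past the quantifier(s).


¬(∀ x: φ) = ∃ x: ¬φ, and ¬(∃ x: φ) = ∀ x: ¬φ.
Apply to the existential statement.

∀ k: ¬(k ∈ S)


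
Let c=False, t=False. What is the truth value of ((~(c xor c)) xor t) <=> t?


Substitute c=False, t=False:
c xor c = False xor False = False
~(c xor c) = True
(~(c xor c)) xor t = True xor False = True
((~(c xor c)) xor t) <=> t = True <=> False = False

False


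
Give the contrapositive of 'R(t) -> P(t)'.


The contrapositive of (P → Q) is (¬Q → ¬P); it is logically equivalent to the original.
Here P = 'R(t)' and Q = 'P(t)'.

If not (P(t)), then not (R(t)).


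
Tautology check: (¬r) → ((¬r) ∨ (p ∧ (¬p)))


Build the truth table over {p, r}:
p | r | φ
---------
F | F | T
T | F | T
F | T | T
T | T | T
Every row evaluates to true.

Yes, it is a tautology.


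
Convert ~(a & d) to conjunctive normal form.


Step 1: Apply De Morgan: ¬(a ∧ d) = ¬a ∨ ¬d.

(~a) | (~d)


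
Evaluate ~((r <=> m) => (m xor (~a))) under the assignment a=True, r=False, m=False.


Substitute a=True, r=False, m=False:
r <=> m = False <=> False = True
~a = False
m xor (~a) = False xor False = False
(r <=> m) => (m xor (~a)) = True => False = False
~((r <=> m) => (m xor (~a))) = True

True


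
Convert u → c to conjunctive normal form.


Step 1: Rewrite u → c as ¬u ∨ c.

(¬u) ∨ c


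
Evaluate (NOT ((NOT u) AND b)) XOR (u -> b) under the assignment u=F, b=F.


Substitute u=F, b=F:
NOT u = T
(NOT u) AND b = T AND F = F
NOT ((NOT u) AND b) = T
u -> b = F -> F = T
(NOT ((NOT u) AND b)) XOR (u -> b) = T XOR T = F

F


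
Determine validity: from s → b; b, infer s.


This is affirming the consequent (fallacy). There exist truth assignments where the premises are all true but the conclusion is false.

Invalid.


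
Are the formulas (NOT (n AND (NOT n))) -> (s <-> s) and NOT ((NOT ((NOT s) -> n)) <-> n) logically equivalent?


Compare truth tables:
n | s | φ | ψ
-------------
F | F | T | T
T | F | T | T
F | T | T | F
T | T | T | T
They differ at row 3 (n=F, s=T): φ=T but ψ=F.

No, they are not logically equivalent.


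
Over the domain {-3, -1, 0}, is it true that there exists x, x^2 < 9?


Evaluate the predicate on each element: -3:F, -1:T, 0:T.
Witness x = -1 satisfies the predicate.

T


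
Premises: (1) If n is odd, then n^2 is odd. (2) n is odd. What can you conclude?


Modus ponens: from (P → Q) and P, infer Q.
P = 'n is odd' is asserted, and P → Q holds, so Q follows.

n^2 is odd.


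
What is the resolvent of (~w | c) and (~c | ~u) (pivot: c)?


The clauses contain complementary literals c and ~c.
Resolution eliminates this pair and disjoins the remaining literals (merging duplicates).

(~w | ~u)


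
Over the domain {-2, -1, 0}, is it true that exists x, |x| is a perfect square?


Evaluate the predicate on each element: -2:False, -1:True, 0:True.
Witness x = -1 satisfies the predicate.

True


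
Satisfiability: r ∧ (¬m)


Search for a satisfying assignment over {m, r}.
Try m=F, r=T: the formula evaluates to T.
A satisfying assignment exists.

Satisfiable.


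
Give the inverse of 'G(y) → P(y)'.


The inverse of (P → Q) is (¬P → ¬Q). It is equivalent to the converse, not to the original.
Here P = 'G(y)' and Q = 'P(y)'.

If not (G(y)), then not (P(y)).


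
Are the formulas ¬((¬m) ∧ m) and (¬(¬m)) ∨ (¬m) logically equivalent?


Compare truth tables:
m | φ | ψ
---------
F | T | T
T | T | T
The columns φ and ψ agree on every row.

Yes, they are logically equivalent.


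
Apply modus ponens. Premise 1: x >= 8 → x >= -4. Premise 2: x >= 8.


Modus ponens: from (P → Q) and P, infer Q.
P = 'x >= 8' is asserted, and P → Q holds, so Q follows.

x >= -4.


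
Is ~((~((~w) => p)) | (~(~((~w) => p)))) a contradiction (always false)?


Truth table over {p, w}:
p | w | φ
---------
False | False | False
True | False | False
False | True | False
True | True | False
Every row is false.

Yes, it is a contradiction.


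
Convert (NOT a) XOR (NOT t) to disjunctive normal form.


Step 1: (¬a) ⊕ (¬t) is true exactly when they disagree: ((¬a) ∧ ¬(¬t)) ∨ (¬(¬a) ∧ (¬t)).
Step 2: Eliminate any double negations (¬¬X = X).

((NOT a) AND t) OR (a AND (NOT t))


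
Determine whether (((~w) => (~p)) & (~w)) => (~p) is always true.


Build the truth table over {p, w}:
p | w | φ
---------
False | False | True
True | False | True
False | True | True
True | True | True
Every row evaluates to true.

Yes, it is a tautology.


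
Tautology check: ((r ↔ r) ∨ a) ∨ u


Build the truth table over {a, r, u}:
a | r | u | φ
-------------
F | F | F | T
T | F | F | T
F | T | F | T
T | T | F | T
F | F | T | T
T | F | T | T
F | T | T | T
T | T | T | T
Every row evaluates to true.

Yes, it is a tautology.


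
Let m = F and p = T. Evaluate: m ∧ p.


Conjunction is true only when both operands are true.
Substitute: m=F, p=T.
F ∧ T evaluates to F.

F


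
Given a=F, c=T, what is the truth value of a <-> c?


Biconditional is true when both operands have the same truth value.
Substitute: a=F, c=T.
F <-> T evaluates to F.

F


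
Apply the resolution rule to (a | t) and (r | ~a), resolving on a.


The clauses contain complementary literals a and ~a.
Resolution eliminates this pair and disjoins the remaining literals (merging duplicates).

(t | r)


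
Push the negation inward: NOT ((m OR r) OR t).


De Morgan: the negation of a disjunction is the conjunction of the negations.
Distribute NOT across OR, flipping it to AND, and negate each literal.

((NOT m) AND (NOT r)) AND (NOT t)


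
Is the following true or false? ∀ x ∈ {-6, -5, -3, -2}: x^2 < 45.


Evaluate the predicate on each element: -6:T, -5:T, -3:T, -2:T.
Every element satisfies the predicate.

T


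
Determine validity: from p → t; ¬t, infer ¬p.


This matches the form of modus tollens: the conclusion follows in every model of the premises.

Valid.


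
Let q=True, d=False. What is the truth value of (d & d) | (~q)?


Substitute q=True, d=False:
d & d = False & False = False
~q = False
(d & d) | (~q) = False | False = False

False


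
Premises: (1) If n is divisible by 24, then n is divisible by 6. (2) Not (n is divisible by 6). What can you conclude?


Modus tollens: from (P → Q) and ¬Q, infer ¬P.
Q = 'n is divisible by 6' is denied; since P → Q, P must also fail.

Not (n is divisible by 24).


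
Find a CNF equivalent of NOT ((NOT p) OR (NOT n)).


Step 1: Apply De Morgan: ¬((¬p) ∨ (¬n)) = ¬(¬p) ∧ ¬(¬n).
Step 2: Eliminate any double negations (¬¬X = X).

p AND n


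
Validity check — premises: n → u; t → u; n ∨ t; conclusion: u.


This matches the form of proof by cases: the conclusion follows in every model of the premises.

Valid.


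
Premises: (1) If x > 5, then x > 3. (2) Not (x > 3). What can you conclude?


Modus tollens: from (P → Q) and ¬Q, infer ¬P.
Q = 'x > 3' is denied; since P → Q, P must also fail.

Not (x > 5).


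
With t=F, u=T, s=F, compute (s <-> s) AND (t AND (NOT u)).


Substitute t=F, u=T, s=F:
s <-> s = F <-> F = T
NOT u = F
t AND (NOT u) = F AND F = F
(s <-> s) AND (t AND (NOT u)) = T AND F = F

F


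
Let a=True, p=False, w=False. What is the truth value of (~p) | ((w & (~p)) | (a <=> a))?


Substitute a=True, p=False, w=False:
~p = True
~p = True
w & (~p) = False & True = False
a <=> a = True <=> True = True
(w & (~p)) | (a <=> a) = False | True = True
(~p) | ((w & (~p)) | (a <=> a)) = True | True = True

True


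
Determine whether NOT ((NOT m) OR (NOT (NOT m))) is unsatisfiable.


Truth table over {m}:
m | φ
-----
F | F
T | F
Every row is false.

Yes, it is a contradiction.


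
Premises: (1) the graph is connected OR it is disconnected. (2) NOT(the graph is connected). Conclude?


Disjunctive syllogism: from (P ∨ Q) and ¬P, infer Q.
One disjunct, 'the graph is connected', is ruled out; the other must hold.

it is disconnected


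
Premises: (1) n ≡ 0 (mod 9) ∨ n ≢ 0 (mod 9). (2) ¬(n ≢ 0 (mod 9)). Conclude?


Disjunctive syllogism: from (P ∨ Q) and ¬P, infer Q.
One disjunct, 'n ≢ 0 (mod 9)', is ruled out; the other must hold.

n ≡ 0 (mod 9)


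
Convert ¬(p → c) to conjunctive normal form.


Step 1: Rewrite p → c as ¬p ∨ c.
Step 2: Negate: ¬(¬p ∨ c) = p ∧ ¬c (De Morgan + double negation).

p ∧ (¬c)


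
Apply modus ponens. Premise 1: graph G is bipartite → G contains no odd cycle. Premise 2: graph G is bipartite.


Modus ponens: from (P → Q) and P, infer Q.
P = 'graph G is bipartite' is asserted, and P → Q holds, so Q follows.

G contains no odd cycle.
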